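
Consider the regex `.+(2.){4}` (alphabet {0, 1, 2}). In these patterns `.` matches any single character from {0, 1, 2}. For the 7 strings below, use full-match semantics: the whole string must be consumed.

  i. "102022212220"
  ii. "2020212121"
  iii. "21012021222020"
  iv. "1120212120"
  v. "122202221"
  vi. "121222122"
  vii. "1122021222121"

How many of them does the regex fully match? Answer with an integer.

7

i → match
ii → match
iii → match
iv → match
v → match
vi → match
vii → match
Total matched: 7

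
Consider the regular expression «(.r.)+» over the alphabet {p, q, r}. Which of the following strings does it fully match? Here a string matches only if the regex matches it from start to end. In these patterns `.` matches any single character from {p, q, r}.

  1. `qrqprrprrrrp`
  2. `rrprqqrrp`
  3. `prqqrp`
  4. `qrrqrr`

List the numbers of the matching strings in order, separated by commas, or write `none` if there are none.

1 → match
2 → no match
3 → match
4 → match

1, 3, 4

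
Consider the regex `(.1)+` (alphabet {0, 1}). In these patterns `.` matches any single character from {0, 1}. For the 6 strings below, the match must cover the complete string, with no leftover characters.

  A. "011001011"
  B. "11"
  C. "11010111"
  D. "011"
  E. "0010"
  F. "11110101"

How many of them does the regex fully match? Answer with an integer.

3

A. "011001011" → no match
B. "11" → match
C. "11010111" → match
D. "011" → no match
E. "0010" → no match — must end with "1"
F. "11110101" → match
Total matched: 3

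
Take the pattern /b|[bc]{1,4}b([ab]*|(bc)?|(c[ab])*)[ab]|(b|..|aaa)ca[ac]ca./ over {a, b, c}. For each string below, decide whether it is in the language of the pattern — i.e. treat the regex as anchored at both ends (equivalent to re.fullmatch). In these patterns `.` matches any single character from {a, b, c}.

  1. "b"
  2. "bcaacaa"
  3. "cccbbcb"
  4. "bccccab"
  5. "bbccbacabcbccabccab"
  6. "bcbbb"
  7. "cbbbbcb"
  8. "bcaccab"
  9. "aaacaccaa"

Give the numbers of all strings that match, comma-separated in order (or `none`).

1 → match
2 → match
3 → match
4 → no match
5 → no match
6 → match
7 → match
8 → match
9 → match

1, 2, 3, 6, 7, 8, 9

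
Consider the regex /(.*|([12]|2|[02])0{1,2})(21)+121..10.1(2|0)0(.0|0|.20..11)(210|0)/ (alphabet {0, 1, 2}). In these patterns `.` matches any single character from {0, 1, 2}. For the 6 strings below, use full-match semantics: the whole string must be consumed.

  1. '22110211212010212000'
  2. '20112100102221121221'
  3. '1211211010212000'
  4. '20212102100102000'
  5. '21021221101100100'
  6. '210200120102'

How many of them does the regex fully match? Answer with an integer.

2

1 → match
2 → no match
3 → match
4 → no match
5 → no match
6 → no match
Total matched: 2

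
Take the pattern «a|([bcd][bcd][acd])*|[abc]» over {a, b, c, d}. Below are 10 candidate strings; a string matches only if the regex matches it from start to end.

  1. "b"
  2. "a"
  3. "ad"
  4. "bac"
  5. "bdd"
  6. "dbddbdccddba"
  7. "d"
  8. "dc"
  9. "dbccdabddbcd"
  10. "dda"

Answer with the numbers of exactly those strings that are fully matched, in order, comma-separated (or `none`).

1, 2, 5, 6, 9, 10

1. "b" → match
2. "a" → match
3. "ad" → no match
4. "bac" → no match
5. "bdd" → match
6. "dbddbdccddba" → match
7. "d" → no match
8. "dc" → no match
9. "dbccdabddbcd" → match
10. "dda" → match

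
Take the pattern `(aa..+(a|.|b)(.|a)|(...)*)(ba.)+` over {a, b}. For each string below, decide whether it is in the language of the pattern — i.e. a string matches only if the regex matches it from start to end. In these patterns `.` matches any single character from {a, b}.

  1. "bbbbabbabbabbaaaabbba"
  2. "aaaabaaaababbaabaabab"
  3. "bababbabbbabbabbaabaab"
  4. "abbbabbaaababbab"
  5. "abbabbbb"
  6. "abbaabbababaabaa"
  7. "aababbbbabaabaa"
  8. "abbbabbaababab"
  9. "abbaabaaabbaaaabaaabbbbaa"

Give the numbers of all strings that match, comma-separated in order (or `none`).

2, 7

1 → no match
2 → match
3 → no match
4 → no match
5 → no match
6 → no match
7 → match
8 → no match
9 → no match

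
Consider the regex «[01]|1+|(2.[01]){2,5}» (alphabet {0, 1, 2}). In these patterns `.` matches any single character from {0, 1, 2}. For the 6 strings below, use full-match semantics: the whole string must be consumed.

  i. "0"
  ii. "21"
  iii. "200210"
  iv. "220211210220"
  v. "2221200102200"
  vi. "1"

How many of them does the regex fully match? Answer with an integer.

4

i → match
ii → no match
iii → match
iv → match
v → no match
vi → match
Total matched: 4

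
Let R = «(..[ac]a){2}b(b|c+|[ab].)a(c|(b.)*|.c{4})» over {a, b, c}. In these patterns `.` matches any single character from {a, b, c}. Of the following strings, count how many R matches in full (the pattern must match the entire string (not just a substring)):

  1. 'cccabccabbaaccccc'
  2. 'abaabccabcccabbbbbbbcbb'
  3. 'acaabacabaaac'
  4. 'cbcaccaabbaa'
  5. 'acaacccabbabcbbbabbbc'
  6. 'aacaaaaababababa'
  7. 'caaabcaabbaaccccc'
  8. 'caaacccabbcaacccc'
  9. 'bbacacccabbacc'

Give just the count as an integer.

8

1 → match
2 → match
3 → match
4. 'cbcaccaabbaa' → match
5 → match
6 → match
7 → match
8 → match
9 → no match
Total matched: 8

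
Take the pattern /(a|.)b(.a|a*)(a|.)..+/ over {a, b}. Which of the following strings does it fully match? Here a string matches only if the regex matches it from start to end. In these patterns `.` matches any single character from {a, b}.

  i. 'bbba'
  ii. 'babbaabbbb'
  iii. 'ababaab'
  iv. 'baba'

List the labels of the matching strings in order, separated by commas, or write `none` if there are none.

i → no match
ii → no match
iii → match
iv → no match

iii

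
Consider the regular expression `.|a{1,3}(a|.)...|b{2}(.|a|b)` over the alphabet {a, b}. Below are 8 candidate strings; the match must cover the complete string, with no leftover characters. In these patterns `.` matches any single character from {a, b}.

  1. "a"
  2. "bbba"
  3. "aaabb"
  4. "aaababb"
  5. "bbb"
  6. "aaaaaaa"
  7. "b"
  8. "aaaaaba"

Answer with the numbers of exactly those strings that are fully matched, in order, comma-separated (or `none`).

1 → match
2 → no match
3 → match
4 → match
5 → match
6 → match
7 → match
8 → match

1, 3, 4, 5, 6, 7, 8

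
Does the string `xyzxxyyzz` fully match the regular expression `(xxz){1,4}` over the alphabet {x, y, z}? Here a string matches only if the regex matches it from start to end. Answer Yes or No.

Every match must start with `xxz`, but `xyzxxyyzz` does not.

No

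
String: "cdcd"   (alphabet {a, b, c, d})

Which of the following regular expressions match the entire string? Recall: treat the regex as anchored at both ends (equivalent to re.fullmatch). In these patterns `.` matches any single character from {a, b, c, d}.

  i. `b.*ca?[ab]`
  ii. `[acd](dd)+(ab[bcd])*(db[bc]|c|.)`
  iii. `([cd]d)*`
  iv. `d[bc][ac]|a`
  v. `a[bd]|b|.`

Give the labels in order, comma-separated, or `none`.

i → no match — must start with "b"
ii → no match
iii → match
iv → no match
v → no match

iii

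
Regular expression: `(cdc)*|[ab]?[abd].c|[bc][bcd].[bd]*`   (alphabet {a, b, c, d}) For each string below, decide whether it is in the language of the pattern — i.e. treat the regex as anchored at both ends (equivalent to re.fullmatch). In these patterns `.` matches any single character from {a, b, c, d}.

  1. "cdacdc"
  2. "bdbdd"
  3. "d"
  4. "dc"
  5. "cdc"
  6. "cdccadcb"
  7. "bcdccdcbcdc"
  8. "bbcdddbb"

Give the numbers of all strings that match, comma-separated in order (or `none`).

1 → no match
2 → match
3 → no match
4 → no match
5 → match
6 → no match
7 → no match
8 → match

2, 5, 8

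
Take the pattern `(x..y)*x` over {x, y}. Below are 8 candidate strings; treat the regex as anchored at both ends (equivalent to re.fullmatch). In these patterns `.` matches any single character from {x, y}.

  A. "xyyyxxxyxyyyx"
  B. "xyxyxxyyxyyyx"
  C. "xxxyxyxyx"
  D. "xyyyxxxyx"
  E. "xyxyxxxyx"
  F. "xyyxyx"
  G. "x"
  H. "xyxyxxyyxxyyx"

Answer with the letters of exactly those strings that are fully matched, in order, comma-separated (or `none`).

A, B, C, D, E, G, H

A → match
B → match
C. "xxxyxyxyx" → match
D. "xyyyxxxyx" → match
E. "xyxyxxxyx" → match
F. "xyyxyx" → no match
G. "x" → match
H → match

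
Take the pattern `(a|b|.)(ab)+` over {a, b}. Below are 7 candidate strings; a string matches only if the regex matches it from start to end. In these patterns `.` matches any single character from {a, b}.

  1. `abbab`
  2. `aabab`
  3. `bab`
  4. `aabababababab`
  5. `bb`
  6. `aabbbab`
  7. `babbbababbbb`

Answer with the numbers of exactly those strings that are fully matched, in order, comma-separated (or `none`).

1 → no match
2 → match
3 → match
4 → match
5 → no match — must end with `ab`
6 → no match
7 → no match — must end with `ab`

2, 3, 4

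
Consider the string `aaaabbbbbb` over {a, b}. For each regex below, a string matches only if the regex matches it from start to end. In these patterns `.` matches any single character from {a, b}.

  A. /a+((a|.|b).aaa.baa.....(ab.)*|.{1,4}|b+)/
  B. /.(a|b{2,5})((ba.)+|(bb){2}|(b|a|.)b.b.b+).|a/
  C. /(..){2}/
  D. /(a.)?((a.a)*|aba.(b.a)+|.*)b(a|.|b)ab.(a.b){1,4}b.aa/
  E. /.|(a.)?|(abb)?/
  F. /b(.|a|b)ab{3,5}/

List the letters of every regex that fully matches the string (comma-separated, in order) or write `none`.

A

A → match
B → no match
C → no match
D → no match — must end with `aa`
E → no match
F → no match — must start with `b`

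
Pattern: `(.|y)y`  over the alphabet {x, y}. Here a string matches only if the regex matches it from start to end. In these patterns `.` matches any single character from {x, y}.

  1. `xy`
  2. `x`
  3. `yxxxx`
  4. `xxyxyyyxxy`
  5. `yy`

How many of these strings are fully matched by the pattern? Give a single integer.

2

1 → match
2 → no match — must end with `y`
3 → no match — must end with `y`
4 → no match
5 → match
Total matched: 2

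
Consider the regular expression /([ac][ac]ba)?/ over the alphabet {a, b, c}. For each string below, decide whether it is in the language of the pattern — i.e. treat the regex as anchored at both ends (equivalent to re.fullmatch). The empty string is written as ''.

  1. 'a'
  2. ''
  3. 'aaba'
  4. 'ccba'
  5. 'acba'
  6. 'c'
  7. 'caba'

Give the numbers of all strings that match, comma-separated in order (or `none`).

2, 3, 4, 5, 7

1. 'a' → no match
2. '' → match
3. 'aaba' → match
4. 'ccba' → match
5. 'acba' → match
6. 'c' → no match
7. 'caba' → match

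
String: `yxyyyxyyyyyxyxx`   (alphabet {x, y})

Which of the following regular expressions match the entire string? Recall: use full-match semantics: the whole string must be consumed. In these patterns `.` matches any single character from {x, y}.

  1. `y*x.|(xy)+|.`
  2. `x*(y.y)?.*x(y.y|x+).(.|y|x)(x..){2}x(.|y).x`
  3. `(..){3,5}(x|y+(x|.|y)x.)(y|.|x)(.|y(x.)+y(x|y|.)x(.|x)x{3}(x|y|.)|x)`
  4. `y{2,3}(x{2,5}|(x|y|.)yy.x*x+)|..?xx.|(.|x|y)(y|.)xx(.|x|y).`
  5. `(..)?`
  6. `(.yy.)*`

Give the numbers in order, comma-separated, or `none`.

1 → no match
2 → no match
3 → match
4 → no match
5 → no match
6 → no match

3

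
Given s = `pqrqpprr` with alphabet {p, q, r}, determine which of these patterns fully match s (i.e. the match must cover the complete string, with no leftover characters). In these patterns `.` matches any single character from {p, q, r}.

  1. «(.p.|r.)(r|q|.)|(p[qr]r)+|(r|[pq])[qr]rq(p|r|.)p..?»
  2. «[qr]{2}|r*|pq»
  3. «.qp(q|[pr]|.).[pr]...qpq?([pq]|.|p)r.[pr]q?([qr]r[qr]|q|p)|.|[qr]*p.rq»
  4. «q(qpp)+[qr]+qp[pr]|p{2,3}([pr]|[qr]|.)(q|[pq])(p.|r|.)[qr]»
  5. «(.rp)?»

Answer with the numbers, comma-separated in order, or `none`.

1

1 → match
2 → no match
3 → no match
4 → no match
5 → no match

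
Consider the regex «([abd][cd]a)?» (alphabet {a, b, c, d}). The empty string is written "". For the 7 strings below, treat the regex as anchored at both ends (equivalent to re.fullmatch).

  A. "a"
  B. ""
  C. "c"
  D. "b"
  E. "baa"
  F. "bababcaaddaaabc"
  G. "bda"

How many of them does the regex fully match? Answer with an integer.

2

A → no match
B → match
C → no match
D → no match
E → no match
F → no match
G → match
Total matched: 2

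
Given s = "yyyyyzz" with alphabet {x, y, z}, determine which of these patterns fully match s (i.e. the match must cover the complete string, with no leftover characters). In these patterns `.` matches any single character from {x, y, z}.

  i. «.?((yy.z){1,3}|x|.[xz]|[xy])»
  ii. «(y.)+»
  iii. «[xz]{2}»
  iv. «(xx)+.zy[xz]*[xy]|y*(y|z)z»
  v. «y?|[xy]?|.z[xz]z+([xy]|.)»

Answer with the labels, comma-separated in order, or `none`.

i → no match
ii → no match
iii → no match
iv → match
v → no match

iv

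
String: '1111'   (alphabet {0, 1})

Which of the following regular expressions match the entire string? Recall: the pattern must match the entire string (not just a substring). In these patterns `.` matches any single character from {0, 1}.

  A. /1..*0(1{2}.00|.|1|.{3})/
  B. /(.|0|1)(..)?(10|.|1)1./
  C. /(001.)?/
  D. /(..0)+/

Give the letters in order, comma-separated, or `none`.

B

A → no match
B → match
C → no match
D → no match — must end with '0'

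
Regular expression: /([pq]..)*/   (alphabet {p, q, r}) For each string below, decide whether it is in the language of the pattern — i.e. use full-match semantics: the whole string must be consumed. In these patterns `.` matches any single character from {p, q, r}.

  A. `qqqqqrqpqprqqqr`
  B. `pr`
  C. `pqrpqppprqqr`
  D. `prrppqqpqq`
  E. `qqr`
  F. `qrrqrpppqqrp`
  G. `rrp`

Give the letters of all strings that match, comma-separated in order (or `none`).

A, C, E, F

A → match
B. `pr` → no match
C. `pqrpqppprqqr` → match
D. `prrppqqpqq` → no match
E. `qqr` → match
F. `qrrqrpppqqrp` → match
G. `rrp` → no match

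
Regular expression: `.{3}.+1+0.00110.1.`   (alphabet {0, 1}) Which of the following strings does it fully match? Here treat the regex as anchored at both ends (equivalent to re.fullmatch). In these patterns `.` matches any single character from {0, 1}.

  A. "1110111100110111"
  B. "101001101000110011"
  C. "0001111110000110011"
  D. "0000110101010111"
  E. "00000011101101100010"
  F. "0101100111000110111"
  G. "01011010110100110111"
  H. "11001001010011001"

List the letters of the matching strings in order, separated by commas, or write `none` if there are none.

C, G

A → no match
B → no match
C → match
D → no match
E → no match
F → no match
G → match
H → no match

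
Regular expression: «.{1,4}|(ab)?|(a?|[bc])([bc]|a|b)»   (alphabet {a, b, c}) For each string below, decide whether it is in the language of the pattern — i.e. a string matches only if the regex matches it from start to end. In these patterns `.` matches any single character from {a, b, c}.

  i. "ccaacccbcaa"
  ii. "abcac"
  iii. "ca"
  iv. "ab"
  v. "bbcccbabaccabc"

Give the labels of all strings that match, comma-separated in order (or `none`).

i → no match
ii → no match
iii → match
iv → match
v → no match

iii, iv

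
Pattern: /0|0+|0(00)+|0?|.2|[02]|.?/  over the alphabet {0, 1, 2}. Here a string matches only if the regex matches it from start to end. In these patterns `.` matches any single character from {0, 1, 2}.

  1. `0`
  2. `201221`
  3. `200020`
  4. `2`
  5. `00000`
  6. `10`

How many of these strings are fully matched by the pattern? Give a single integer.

3

1 → match
2 → no match
3 → no match
4 → match
5 → match
6 → no match
Total matched: 3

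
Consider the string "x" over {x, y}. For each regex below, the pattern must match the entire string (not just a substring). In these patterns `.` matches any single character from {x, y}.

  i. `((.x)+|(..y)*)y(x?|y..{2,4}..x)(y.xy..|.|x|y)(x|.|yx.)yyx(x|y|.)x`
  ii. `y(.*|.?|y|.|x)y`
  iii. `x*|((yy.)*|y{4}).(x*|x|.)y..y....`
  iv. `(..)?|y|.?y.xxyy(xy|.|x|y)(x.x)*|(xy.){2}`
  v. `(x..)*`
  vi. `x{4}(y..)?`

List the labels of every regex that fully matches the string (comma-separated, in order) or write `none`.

i → no match
ii → no match — must start with "y"
iii → match
iv → no match
v → no match
vi → no match

iii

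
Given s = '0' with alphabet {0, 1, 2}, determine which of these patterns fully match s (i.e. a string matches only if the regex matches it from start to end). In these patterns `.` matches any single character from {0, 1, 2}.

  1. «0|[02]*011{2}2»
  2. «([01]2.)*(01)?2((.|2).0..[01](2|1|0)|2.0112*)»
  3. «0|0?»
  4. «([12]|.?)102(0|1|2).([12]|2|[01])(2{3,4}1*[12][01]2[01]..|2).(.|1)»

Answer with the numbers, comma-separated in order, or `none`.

1, 3

1 → match
2 → no match
3 → match
4 → no match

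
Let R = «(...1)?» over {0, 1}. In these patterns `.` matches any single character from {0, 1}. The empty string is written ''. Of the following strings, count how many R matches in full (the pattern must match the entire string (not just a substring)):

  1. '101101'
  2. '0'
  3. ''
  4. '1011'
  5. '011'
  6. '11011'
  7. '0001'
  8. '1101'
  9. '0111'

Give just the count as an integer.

1 → no match
2 → no match
3 → match
4 → match
5 → no match
6 → no match
7 → match
8 → match
9 → match
Total matched: 5

5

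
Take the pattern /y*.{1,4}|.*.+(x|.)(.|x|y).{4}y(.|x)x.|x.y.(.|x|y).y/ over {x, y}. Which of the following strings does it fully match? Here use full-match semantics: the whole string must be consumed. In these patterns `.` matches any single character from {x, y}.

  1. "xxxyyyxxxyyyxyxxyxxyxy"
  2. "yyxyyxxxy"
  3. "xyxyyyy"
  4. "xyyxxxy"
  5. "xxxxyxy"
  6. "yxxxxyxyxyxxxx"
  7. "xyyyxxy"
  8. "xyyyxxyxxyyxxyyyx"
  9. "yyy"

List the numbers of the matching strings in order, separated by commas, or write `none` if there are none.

4, 7, 9

1 → no match
2 → no match
3 → no match
4 → match
5 → no match
6 → no match
7 → match
8 → no match
9 → match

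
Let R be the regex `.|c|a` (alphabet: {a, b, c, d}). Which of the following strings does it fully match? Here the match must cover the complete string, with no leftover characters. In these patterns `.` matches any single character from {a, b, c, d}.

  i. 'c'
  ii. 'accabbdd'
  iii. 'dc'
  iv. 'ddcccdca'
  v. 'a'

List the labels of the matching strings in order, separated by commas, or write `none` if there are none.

i. 'c' → match
ii. 'accabbdd' → no match
iii. 'dc' → no match
iv. 'ddcccdca' → no match
v. 'a' → match

i, v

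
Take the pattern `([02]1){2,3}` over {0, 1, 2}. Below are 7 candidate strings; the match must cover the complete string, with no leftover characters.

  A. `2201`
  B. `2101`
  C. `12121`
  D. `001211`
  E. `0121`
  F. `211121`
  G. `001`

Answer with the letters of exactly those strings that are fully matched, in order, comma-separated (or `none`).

A → no match
B → match
C → no match
D → no match
E → match
F → no match
G → no match

B, E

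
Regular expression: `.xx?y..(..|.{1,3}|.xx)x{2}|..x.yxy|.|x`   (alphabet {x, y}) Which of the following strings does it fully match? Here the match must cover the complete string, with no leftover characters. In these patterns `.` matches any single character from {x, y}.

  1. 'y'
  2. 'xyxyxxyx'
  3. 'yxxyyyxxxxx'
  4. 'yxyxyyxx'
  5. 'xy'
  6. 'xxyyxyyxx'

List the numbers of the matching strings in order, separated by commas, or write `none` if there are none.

1. 'y' → match
2. 'xyxyxxyx' → no match
3. 'yxxyyyxxxxx' → match
4. 'yxyxyyxx' → match
5. 'xy' → no match
6. 'xxyyxyyxx' → match

1, 3, 4, 6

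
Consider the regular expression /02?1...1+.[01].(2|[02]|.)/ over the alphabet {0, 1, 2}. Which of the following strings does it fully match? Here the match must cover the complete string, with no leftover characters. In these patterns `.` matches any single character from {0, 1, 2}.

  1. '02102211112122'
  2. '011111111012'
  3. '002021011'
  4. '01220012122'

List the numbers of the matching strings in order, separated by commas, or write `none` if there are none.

1, 2

1 → match
2 → match
3 → no match
4 → no match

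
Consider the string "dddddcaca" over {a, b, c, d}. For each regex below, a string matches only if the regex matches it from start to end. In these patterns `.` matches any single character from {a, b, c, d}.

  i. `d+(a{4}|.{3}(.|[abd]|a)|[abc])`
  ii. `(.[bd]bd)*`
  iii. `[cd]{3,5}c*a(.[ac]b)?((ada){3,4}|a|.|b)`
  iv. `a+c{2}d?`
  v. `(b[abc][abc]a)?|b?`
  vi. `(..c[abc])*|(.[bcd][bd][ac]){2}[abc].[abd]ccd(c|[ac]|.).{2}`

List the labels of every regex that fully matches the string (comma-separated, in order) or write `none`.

i → match
ii → no match
iii → no match
iv → no match — must start with "a"
v → no match
vi → no match

i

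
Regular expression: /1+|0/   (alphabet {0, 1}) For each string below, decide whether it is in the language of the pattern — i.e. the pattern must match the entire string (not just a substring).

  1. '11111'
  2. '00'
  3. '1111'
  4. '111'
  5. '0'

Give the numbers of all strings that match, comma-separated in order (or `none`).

1 → match
2 → no match
3 → match
4 → match
5 → match

1, 3, 4, 5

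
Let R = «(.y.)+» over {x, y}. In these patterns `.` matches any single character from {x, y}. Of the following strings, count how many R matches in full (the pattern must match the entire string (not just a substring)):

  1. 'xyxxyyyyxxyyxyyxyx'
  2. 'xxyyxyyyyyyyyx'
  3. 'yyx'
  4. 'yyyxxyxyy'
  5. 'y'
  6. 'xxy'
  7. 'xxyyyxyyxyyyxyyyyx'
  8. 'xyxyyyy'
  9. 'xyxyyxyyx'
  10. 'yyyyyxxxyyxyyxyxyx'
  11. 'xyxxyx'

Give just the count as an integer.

4

1 → match
2 → no match
3 → match
4 → no match
5 → no match
6 → no match
7 → no match
8 → no match
9 → match
10 → no match
11 → match
Total matched: 4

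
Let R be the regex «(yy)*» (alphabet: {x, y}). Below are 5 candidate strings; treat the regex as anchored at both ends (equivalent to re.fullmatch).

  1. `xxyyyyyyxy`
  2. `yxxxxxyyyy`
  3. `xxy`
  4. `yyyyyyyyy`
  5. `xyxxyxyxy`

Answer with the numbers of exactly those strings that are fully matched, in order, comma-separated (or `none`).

1 → no match
2 → no match
3 → no match
4 → no match
5 → no match

none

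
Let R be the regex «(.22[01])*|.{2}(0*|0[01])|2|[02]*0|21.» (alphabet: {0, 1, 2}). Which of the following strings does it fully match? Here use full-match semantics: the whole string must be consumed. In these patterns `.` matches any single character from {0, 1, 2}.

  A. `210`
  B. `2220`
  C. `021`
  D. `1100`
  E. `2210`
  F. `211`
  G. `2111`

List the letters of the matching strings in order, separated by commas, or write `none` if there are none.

A, B, D, F

A. `210` → match
B. `2220` → match
C. `021` → no match
D. `1100` → match
E. `2210` → no match
F. `211` → match
G. `2111` → no match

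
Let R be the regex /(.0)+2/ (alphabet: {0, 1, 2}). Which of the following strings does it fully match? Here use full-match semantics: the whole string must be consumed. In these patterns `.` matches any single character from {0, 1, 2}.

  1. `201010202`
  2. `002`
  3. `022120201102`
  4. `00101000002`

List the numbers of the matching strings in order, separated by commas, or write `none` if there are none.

1, 2, 4

1. `201010202` → match
2. `002` → match
3. `022120201102` → no match
4. `00101000002` → match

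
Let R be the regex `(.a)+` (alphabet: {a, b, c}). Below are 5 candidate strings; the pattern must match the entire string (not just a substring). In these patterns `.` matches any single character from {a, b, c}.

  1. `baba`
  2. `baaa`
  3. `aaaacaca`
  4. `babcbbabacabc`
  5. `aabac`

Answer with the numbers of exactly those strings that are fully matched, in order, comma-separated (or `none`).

1, 2, 3

1 → match
2 → match
3 → match
4 → no match — must end with `a`
5 → no match — must end with `a`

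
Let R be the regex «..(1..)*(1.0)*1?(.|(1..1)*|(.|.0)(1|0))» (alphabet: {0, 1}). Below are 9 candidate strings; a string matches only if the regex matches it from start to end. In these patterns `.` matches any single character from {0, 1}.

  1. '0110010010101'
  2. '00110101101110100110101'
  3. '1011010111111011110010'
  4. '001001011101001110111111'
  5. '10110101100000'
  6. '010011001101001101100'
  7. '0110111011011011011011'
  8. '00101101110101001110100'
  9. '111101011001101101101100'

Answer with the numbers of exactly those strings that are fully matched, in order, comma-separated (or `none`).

1, 2, 3, 5, 7, 9

1 → match
2 → match
3 → match
4 → no match
5 → match
6 → no match
7 → match
8 → no match
9 → match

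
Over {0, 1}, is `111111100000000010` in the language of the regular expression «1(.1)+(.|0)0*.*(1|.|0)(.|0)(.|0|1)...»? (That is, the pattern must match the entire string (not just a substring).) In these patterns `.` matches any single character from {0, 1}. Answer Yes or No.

Yes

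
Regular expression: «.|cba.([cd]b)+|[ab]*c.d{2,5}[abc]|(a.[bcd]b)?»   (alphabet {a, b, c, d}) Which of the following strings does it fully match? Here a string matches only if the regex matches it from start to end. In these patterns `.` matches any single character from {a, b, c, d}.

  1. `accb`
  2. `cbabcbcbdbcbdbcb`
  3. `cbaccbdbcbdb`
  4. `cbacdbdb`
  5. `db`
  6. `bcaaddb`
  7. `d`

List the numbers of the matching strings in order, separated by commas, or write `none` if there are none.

1 → match
2 → match
3 → match
4 → match
5 → no match
6 → no match
7 → match

1, 2, 3, 4, 7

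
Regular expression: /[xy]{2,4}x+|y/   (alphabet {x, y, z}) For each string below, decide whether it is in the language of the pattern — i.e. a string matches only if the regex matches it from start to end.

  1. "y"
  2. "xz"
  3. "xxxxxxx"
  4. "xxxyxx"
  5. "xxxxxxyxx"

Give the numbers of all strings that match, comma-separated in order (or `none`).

1. "y" → match
2. "xz" → no match
3. "xxxxxxx" → match
4. "xxxyxx" → match
5. "xxxxxxyxx" → no match

1, 3, 4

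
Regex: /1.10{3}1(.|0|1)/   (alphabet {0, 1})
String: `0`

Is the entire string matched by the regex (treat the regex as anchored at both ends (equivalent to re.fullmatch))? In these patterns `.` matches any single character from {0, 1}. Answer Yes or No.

Every match must start with `1`, but `0` does not.

No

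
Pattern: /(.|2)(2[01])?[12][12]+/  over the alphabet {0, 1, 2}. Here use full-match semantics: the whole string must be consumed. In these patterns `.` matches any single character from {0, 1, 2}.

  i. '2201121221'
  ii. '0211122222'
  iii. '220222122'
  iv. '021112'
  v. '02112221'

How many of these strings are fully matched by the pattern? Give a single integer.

5

i → match
ii → match
iii → match
iv → match
v → match
Total matched: 5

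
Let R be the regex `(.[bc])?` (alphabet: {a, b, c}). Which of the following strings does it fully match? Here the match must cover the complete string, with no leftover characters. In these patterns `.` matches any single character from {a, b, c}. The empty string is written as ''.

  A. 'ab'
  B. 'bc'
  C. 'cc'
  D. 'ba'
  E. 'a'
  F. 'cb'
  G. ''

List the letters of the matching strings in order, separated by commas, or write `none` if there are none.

A → match
B → match
C → match
D → no match
E → no match
F → match
G → match

A, B, C, F, G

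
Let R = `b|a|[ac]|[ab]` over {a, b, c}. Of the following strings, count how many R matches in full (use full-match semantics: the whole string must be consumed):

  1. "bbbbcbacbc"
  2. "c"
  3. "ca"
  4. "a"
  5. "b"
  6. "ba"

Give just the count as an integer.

1. "bbbbcbacbc" → no match
2. "c" → match
3. "ca" → no match
4. "a" → match
5. "b" → match
6. "ba" → no match
Total matched: 3

3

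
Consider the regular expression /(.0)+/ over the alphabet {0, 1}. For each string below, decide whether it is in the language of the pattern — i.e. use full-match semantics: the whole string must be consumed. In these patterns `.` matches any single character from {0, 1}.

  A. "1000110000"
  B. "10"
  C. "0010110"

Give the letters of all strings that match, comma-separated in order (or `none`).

B

A. "1000110000" → no match
B. "10" → match
C. "0010110" → no match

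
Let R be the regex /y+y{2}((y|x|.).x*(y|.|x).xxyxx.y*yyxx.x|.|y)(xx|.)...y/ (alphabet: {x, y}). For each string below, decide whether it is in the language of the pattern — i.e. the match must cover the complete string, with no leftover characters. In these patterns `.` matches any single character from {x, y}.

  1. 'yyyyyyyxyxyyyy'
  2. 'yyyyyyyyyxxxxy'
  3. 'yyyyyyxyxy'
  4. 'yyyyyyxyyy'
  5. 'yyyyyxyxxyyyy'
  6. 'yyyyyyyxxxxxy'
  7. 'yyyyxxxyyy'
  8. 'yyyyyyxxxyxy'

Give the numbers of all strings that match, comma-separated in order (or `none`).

1 → no match
2 → match
3. 'yyyyyyxyxy' → match
4. 'yyyyyyxyyy' → match
5 → no match
6 → match
7. 'yyyyxxxyyy' → match
8. 'yyyyyyxxxyxy' → match

2, 3, 4, 6, 7, 8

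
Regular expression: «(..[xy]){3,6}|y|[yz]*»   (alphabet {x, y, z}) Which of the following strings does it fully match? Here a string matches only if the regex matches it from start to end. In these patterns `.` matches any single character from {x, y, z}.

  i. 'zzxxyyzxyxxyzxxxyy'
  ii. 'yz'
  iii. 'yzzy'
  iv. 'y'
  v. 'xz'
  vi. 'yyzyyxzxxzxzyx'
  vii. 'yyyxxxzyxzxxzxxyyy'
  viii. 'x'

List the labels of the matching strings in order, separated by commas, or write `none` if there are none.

i, ii, iii, iv, vii

i → match
ii → match
iii → match
iv → match
v → no match
vi → no match
vii → match
viii → no match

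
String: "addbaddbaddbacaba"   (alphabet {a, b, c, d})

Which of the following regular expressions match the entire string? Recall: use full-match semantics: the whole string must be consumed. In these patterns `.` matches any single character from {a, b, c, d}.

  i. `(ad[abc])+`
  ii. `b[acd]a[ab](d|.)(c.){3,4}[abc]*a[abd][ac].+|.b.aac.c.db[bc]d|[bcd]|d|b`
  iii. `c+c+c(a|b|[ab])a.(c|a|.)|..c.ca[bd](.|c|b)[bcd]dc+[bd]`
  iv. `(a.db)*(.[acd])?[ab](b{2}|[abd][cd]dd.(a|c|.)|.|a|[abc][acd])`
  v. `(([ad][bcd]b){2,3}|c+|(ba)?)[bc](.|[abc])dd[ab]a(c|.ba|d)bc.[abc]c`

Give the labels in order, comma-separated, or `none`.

i → no match
ii → no match
iii → no match
iv → match
v → no match — must end with "c"

iv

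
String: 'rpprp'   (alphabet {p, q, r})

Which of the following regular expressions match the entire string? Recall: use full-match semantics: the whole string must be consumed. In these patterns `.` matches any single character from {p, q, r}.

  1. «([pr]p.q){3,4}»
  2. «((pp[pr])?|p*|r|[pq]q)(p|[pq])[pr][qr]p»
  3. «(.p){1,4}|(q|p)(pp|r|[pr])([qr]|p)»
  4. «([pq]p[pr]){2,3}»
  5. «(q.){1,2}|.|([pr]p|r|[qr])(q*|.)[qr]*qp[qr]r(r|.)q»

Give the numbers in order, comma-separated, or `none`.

2

1 → no match — must end with 'q'
2 → match
3 → no match
4 → no match
5 → no match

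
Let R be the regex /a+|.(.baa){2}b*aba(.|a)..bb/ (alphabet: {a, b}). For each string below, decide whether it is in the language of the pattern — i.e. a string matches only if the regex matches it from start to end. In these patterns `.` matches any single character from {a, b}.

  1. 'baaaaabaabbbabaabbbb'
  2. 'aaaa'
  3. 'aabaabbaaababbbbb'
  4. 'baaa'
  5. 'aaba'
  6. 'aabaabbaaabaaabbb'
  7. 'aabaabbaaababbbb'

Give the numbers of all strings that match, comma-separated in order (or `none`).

2, 3, 6

1 → no match
2 → match
3 → match
4 → no match
5 → no match
6 → match
7 → no match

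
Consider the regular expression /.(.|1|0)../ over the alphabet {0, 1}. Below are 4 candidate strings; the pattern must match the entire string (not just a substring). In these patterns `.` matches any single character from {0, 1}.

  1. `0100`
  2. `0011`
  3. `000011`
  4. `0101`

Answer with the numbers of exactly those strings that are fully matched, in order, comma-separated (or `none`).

1 → match
2 → match
3 → no match
4 → match

1, 2, 4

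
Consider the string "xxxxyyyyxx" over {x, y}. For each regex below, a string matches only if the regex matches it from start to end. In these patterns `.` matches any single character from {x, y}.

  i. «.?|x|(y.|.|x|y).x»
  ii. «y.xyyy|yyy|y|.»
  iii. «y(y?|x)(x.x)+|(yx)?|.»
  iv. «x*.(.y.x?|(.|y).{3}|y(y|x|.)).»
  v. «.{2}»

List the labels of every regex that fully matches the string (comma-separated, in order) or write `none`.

iv

i → no match
ii → no match
iii → no match
iv → match
v → no match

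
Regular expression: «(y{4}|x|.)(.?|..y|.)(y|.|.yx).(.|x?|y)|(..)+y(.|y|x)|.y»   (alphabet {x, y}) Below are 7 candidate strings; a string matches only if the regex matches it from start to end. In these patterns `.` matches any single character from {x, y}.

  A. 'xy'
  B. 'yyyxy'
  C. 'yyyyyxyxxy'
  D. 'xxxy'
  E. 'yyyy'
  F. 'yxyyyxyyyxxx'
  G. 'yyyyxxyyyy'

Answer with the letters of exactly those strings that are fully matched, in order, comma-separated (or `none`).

A, B, C, D, E, G

A → match
B → match
C → match
D → match
E → match
F → no match
G → match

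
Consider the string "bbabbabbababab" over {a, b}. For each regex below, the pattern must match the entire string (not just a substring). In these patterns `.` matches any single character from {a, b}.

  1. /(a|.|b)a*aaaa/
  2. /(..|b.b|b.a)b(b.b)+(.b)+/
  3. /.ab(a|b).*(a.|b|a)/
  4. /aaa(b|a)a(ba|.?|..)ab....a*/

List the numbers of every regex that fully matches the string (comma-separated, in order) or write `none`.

2

1 → no match — must end with "aaaa"
2 → match
3 → no match
4 → no match — must start with "aaa"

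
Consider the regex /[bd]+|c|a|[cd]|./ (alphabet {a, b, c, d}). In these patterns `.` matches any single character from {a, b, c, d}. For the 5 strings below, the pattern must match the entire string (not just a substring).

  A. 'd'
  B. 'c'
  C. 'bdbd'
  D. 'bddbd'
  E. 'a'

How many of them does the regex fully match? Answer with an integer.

A → match
B → match
C → match
D → match
E → match
Total matched: 5

5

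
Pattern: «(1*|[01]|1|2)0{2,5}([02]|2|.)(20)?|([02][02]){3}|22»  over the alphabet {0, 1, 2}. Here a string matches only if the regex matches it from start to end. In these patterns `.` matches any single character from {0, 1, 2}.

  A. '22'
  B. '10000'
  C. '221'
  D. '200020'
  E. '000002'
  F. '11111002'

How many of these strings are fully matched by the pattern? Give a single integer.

5

A → match
B → match
C → no match
D → match
E → match
F → match
Total matched: 5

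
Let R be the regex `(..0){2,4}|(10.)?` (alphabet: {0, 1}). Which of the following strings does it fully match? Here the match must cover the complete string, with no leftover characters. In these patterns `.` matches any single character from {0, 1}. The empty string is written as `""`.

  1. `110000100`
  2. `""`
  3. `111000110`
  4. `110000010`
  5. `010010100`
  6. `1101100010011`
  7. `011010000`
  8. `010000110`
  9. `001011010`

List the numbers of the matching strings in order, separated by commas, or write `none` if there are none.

1 → match
2 → match
3 → no match
4 → match
5 → match
6 → no match
7 → no match
8 → match
9 → no match

1, 2, 4, 5, 8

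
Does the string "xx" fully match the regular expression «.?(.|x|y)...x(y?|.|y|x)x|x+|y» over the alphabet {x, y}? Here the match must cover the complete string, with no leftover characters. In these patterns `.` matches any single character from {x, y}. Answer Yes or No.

Yes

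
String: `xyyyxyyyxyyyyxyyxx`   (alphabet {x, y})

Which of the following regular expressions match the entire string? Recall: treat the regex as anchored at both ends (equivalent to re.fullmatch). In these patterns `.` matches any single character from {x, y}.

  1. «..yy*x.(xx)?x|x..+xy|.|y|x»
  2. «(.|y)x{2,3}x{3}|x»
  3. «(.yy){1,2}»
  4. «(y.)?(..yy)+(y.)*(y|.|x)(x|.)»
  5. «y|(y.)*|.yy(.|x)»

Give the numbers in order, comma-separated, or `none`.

4

1 → no match
2 → no match
3 → no match — must end with `yy`
4 → match
5 → no match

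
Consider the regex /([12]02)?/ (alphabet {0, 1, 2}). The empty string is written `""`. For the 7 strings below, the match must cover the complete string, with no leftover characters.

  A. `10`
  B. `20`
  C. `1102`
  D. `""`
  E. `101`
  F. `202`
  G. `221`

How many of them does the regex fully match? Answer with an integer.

2

A → no match
B → no match
C → no match
D → match
E → no match
F → match
G → no match
Total matched: 2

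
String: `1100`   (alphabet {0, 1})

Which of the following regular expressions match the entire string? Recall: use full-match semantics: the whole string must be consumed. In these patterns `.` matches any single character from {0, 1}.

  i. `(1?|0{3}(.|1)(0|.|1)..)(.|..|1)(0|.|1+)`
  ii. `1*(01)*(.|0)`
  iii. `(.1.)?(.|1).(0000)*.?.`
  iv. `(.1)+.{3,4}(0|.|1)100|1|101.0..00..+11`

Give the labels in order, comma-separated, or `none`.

i → match
ii → no match
iii → match
iv → no match

i, iii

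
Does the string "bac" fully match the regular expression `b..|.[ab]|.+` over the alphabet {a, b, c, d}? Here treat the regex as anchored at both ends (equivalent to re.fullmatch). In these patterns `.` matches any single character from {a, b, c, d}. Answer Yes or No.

Yes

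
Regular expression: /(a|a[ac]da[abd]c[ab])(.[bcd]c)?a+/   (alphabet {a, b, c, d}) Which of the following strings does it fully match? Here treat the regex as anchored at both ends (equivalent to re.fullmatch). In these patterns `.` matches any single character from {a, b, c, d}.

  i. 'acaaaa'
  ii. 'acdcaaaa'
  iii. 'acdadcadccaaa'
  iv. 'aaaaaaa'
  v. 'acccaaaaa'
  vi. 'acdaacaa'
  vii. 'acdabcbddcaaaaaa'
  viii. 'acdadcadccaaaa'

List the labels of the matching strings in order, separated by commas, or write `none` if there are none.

i → no match
ii → match
iii → match
iv → match
v → match
vi → match
vii → match
viii → match

ii, iii, iv, v, vi, vii, viii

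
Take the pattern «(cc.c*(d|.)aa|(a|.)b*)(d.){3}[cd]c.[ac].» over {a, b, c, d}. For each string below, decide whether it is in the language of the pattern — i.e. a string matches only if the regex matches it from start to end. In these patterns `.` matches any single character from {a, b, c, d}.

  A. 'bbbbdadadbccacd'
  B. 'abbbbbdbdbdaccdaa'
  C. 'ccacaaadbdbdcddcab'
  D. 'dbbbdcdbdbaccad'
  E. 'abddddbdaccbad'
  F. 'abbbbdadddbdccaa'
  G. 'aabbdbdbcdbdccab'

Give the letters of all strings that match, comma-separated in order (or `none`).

A, B, F

A → match
B → match
C → no match
D → no match
E → no match
F → match
G → no match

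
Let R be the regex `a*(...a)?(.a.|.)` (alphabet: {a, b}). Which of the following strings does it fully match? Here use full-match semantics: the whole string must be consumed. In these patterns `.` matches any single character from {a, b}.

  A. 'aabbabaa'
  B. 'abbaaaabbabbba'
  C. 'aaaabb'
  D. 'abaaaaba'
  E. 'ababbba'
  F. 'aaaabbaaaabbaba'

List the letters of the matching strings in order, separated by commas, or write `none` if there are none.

A

A. 'aabbabaa' → match
B → no match
C. 'aaaabb' → no match
D. 'abaaaaba' → no match
E. 'ababbba' → no match
F → no match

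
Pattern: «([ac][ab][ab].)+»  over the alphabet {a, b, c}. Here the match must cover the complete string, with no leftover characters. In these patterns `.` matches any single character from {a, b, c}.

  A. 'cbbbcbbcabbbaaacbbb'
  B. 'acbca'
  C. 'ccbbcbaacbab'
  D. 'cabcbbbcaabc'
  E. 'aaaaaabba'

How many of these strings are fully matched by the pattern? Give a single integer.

A → no match
B → no match
C → no match
D → no match
E → no match
Total matched: 0

0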